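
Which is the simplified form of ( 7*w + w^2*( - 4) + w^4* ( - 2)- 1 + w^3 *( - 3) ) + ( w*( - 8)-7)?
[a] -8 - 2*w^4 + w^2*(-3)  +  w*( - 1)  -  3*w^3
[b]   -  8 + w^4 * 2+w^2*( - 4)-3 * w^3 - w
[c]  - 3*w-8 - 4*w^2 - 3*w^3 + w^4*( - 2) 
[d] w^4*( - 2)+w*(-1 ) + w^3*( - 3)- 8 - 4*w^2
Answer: d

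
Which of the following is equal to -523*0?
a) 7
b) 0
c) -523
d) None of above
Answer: b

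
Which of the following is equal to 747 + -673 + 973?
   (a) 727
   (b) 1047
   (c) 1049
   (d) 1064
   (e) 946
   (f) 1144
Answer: b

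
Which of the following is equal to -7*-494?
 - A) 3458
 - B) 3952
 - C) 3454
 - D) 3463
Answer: A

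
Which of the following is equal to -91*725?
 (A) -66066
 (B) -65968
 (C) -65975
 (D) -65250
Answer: C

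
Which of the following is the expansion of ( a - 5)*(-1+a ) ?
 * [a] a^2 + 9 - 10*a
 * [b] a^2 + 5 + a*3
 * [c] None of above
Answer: c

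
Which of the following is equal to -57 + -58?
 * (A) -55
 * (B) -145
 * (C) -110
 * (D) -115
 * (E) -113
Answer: D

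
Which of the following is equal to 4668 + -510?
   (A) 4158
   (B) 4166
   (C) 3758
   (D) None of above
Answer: A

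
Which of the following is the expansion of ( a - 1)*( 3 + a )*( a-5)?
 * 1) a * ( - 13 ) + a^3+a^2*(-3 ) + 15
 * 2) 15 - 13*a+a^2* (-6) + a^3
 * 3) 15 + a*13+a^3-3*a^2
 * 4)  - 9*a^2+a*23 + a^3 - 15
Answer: 1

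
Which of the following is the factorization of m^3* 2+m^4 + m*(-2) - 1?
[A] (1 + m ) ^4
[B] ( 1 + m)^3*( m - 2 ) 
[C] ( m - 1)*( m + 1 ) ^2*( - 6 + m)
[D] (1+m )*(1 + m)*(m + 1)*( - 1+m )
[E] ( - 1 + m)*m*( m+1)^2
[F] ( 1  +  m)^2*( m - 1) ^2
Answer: D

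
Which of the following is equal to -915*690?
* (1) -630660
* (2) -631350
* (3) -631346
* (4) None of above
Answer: 2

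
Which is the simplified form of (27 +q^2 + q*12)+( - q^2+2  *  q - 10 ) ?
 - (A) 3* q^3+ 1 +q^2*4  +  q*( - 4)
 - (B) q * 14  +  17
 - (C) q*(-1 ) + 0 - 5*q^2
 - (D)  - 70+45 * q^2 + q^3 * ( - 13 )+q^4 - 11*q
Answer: B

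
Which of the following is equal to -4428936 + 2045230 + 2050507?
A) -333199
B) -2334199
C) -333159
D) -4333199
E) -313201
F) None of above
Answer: A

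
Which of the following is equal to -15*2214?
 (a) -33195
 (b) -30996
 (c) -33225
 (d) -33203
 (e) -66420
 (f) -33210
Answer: f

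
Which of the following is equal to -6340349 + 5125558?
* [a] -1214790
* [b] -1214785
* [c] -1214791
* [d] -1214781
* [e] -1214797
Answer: c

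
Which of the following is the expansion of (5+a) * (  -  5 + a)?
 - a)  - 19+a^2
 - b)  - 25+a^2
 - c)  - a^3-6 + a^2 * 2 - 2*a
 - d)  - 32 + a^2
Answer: b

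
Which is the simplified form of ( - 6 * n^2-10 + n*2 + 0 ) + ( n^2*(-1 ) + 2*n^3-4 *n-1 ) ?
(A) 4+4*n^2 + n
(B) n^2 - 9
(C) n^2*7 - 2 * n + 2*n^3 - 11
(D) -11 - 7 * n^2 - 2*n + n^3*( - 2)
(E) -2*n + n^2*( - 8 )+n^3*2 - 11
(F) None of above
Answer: F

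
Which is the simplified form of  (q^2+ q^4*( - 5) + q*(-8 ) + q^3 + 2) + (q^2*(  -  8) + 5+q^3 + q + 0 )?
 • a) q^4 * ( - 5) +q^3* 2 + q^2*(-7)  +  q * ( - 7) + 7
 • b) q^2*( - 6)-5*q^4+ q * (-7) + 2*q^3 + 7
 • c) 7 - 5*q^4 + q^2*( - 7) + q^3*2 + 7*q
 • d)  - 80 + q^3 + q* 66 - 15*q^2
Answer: a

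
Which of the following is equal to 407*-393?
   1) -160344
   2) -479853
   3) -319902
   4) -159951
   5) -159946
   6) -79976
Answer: 4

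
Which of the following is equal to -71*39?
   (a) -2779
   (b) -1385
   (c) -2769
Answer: c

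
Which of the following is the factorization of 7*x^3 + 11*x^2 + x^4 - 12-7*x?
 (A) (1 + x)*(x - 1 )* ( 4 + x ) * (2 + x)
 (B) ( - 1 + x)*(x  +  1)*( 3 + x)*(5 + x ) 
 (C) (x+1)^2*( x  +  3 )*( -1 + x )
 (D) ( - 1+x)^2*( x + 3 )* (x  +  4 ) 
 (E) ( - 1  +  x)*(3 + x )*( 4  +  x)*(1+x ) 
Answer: E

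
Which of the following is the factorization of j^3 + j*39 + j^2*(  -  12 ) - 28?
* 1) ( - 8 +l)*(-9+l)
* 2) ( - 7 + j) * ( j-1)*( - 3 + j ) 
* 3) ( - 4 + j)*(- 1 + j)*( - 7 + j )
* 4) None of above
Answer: 3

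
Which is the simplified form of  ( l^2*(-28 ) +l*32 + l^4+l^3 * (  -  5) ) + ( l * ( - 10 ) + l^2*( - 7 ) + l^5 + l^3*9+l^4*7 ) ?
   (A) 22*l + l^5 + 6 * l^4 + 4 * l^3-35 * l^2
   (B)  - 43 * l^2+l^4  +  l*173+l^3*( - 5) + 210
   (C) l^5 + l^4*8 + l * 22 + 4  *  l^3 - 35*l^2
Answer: C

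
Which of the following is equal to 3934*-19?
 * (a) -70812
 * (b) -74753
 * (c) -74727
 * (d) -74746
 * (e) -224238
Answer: d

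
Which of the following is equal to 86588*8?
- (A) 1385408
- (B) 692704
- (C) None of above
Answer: B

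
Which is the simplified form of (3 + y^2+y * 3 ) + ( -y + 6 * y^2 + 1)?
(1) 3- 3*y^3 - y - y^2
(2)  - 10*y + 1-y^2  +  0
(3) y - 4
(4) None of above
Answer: 4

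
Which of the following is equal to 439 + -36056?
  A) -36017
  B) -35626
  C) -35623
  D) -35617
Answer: D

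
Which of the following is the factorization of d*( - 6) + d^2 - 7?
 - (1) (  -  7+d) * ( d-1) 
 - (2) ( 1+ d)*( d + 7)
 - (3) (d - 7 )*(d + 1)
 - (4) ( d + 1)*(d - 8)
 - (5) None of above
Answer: 3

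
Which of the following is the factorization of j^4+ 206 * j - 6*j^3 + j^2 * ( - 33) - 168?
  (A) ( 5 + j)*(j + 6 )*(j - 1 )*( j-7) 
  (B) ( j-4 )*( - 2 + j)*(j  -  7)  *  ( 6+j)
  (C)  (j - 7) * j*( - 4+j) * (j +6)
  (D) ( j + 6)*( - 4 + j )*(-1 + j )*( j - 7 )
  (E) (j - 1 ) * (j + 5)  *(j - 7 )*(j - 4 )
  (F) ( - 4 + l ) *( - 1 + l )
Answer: D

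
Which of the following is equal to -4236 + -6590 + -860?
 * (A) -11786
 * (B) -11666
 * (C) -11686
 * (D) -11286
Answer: C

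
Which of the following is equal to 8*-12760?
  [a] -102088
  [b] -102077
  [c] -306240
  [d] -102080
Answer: d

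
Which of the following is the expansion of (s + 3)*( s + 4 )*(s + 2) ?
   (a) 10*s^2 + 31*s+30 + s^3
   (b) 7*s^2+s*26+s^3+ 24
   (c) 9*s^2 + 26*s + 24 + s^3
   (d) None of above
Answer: c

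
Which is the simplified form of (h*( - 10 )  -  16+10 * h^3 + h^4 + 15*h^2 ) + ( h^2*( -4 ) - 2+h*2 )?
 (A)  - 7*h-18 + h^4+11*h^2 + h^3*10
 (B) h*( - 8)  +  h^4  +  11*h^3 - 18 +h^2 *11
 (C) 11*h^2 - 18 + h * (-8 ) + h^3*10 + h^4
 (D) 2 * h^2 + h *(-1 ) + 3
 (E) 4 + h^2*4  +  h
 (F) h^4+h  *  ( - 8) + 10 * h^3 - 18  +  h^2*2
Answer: C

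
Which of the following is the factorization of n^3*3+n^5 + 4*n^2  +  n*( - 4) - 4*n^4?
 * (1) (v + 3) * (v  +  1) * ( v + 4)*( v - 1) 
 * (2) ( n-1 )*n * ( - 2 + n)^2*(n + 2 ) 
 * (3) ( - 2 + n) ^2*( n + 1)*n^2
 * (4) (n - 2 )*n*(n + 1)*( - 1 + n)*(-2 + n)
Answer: 4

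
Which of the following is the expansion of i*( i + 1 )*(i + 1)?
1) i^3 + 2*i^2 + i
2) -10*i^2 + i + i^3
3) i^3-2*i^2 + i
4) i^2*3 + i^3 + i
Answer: 1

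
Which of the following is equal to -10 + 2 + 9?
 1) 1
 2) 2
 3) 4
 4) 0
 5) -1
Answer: 1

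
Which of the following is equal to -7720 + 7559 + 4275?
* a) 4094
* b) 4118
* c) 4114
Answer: c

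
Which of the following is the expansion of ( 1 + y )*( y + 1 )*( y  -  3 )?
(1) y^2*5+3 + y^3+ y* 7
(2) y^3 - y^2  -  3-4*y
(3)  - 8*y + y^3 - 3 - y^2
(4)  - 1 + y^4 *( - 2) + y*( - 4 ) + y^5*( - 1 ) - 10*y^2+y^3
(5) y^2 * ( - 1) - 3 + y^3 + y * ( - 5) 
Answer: 5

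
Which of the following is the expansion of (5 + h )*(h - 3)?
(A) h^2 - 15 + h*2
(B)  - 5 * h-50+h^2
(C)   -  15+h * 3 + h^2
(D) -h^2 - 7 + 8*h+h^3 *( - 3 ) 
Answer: A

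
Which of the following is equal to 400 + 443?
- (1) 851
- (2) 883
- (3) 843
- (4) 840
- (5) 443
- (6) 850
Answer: 3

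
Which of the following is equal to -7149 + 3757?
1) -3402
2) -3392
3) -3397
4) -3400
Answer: 2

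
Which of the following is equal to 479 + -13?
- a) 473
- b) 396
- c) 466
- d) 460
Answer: c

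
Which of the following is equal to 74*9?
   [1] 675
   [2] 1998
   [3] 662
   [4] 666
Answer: 4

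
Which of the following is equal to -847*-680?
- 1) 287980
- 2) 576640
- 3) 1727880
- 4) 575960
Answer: 4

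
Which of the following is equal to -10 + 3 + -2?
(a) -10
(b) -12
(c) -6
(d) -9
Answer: d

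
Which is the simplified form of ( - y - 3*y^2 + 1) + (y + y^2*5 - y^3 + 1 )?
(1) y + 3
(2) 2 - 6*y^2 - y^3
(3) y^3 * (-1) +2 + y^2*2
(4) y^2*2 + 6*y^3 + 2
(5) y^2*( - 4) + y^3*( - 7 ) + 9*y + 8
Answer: 3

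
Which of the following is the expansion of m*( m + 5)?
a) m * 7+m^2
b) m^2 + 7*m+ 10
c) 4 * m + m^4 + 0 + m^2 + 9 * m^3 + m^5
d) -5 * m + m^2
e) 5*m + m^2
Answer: e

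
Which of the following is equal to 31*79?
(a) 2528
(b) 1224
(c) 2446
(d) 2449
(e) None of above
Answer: d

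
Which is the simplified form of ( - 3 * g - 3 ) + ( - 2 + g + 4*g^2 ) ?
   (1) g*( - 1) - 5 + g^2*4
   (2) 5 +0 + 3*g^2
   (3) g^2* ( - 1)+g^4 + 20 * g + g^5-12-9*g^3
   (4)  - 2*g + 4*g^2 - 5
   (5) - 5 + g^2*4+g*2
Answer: 4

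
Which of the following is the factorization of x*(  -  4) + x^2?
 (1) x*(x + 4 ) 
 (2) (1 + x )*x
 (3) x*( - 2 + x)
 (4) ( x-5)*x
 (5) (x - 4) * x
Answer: 5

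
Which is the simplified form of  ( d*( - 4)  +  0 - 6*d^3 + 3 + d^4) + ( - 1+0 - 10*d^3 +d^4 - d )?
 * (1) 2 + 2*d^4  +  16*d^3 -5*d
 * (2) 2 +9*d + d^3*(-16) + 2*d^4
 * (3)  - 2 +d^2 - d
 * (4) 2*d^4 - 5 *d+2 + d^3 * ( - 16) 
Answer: 4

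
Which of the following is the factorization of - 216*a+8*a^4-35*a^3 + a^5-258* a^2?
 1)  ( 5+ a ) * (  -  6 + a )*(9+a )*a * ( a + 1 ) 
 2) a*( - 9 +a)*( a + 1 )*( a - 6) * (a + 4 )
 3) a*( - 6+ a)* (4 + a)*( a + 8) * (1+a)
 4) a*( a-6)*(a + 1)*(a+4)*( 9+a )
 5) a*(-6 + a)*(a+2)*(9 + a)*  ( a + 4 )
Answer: 4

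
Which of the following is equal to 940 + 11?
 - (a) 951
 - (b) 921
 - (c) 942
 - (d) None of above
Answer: a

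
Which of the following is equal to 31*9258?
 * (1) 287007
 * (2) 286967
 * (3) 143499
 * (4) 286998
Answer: 4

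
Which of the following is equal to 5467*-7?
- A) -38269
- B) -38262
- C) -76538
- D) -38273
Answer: A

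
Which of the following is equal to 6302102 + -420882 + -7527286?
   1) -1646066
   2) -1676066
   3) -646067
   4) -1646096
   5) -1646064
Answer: 1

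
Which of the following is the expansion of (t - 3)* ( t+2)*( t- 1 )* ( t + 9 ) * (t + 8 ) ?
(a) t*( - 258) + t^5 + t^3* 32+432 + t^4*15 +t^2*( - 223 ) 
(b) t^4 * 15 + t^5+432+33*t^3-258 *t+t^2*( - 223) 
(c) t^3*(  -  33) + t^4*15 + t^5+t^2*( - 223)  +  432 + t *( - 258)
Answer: b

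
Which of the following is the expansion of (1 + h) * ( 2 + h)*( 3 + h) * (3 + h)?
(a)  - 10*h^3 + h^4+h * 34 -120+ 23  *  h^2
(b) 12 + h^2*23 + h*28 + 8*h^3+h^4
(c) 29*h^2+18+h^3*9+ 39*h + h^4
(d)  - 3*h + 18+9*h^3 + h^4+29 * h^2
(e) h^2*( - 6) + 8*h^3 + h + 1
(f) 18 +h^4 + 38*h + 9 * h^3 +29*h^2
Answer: c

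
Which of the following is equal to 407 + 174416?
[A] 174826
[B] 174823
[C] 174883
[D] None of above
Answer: B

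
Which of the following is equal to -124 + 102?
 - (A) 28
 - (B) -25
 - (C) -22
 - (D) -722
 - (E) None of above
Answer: C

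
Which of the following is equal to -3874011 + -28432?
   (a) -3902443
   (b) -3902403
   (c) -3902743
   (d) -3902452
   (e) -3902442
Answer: a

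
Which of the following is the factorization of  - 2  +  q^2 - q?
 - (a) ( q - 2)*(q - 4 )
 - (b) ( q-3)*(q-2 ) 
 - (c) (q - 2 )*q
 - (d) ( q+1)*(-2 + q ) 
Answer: d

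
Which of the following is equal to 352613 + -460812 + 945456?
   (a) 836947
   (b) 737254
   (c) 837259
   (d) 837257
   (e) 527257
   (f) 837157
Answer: d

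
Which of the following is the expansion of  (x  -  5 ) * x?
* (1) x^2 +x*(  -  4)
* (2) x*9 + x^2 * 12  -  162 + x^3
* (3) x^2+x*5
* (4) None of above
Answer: 4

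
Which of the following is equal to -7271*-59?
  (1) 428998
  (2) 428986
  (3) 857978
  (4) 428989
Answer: 4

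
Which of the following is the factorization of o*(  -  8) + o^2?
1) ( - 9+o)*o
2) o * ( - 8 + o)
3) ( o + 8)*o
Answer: 2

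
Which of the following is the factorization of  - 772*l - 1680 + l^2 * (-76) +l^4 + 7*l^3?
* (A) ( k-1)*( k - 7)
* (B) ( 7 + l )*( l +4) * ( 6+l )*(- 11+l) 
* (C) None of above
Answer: C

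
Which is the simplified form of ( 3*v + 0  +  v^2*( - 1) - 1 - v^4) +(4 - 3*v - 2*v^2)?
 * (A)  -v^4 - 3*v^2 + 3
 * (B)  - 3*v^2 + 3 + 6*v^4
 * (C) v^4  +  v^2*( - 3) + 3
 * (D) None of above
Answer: A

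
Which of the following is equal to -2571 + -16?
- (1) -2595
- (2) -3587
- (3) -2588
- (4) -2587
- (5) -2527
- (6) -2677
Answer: 4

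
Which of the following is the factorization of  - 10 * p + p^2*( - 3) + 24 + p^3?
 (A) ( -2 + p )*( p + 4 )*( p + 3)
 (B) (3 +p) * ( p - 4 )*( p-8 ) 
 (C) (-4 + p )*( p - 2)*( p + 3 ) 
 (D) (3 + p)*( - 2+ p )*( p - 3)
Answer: C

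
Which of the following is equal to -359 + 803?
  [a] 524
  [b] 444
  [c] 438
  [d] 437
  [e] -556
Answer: b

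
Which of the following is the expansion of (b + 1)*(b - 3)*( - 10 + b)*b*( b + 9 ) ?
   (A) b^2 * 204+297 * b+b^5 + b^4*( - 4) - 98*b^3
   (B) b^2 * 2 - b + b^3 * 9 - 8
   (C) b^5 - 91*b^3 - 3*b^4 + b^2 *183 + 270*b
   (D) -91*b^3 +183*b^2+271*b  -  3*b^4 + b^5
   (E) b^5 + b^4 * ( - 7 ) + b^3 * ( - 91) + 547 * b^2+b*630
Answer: C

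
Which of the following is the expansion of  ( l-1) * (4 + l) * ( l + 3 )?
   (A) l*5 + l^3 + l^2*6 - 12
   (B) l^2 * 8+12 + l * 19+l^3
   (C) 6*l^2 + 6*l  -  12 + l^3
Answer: A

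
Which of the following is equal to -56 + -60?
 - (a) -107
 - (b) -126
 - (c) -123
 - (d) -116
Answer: d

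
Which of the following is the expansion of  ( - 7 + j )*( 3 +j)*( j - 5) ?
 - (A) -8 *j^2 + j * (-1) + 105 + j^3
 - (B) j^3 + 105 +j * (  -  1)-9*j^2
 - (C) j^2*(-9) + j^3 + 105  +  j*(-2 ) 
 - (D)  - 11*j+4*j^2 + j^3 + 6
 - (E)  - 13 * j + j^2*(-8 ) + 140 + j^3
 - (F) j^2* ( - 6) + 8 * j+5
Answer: B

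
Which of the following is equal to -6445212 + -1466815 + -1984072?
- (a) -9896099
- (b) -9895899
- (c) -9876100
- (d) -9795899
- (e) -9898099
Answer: a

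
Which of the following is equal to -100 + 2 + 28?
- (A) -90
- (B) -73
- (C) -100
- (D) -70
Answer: D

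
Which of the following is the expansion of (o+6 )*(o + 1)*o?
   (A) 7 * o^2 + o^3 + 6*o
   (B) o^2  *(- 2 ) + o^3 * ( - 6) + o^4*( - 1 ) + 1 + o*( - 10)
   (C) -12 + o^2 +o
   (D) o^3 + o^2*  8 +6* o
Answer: A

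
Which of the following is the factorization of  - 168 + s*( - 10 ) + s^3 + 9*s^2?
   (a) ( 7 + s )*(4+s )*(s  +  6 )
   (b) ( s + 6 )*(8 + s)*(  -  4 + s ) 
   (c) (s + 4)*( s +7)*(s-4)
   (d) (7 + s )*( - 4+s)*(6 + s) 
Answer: d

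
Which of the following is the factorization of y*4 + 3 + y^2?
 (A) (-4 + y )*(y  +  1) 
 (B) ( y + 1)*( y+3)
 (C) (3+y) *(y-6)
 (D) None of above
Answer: B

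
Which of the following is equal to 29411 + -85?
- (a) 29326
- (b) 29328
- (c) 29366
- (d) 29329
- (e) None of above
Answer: a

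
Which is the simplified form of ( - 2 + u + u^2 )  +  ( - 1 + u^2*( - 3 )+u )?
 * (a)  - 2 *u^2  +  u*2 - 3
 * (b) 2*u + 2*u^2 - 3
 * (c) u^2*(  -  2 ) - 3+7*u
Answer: a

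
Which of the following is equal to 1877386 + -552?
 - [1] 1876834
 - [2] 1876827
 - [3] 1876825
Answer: 1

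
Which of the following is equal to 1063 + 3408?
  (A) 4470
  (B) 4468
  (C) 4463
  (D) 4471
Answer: D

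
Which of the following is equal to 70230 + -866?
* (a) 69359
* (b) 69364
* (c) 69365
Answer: b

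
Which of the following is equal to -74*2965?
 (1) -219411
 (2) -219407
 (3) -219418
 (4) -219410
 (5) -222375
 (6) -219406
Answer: 4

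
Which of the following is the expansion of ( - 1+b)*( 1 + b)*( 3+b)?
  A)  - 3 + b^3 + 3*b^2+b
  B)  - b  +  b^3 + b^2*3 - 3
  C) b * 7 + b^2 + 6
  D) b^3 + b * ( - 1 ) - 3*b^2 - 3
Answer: B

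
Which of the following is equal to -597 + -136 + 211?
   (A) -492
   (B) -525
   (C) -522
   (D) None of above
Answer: C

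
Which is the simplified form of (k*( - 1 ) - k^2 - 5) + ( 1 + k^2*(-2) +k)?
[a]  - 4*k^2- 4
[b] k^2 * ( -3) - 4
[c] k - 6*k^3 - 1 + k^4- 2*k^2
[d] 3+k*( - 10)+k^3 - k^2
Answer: b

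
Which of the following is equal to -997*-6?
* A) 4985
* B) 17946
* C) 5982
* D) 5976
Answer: C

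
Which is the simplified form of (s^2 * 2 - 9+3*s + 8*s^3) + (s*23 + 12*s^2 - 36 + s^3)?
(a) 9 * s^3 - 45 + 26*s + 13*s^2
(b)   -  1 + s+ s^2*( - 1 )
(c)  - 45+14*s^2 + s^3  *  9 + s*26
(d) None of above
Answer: c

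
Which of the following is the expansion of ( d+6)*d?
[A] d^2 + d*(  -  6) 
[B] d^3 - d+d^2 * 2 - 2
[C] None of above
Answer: C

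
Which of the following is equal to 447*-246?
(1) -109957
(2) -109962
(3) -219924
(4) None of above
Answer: 2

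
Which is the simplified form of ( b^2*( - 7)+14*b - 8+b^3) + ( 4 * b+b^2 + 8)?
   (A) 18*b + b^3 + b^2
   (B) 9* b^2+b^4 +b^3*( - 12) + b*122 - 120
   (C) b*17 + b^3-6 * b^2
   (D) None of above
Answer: D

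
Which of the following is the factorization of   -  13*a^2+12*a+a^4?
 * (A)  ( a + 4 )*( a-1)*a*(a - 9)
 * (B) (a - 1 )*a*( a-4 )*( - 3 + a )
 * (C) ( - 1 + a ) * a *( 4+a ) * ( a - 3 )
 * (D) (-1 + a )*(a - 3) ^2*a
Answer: C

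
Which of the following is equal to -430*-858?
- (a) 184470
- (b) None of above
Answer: b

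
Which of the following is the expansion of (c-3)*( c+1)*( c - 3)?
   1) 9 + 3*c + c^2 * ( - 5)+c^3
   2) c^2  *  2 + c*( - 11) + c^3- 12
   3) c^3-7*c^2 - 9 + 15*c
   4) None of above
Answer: 1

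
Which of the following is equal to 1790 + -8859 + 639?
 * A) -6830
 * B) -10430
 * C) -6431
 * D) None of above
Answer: D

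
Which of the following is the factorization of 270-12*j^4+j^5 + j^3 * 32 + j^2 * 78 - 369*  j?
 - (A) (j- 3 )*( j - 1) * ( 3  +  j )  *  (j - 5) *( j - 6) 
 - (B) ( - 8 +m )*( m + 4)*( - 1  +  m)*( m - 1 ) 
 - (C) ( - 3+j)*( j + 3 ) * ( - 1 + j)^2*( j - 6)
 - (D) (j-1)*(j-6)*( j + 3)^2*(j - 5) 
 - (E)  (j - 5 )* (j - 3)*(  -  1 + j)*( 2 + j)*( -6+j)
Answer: A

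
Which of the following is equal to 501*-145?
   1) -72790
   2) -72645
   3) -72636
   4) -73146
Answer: 2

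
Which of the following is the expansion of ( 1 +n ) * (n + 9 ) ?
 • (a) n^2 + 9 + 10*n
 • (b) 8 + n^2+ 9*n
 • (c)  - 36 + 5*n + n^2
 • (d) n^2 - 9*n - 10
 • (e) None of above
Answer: a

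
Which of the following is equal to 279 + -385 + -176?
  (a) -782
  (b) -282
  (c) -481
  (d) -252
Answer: b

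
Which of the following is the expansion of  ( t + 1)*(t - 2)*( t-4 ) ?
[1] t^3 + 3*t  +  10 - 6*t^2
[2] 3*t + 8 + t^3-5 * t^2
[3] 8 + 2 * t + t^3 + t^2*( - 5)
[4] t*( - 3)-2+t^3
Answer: 3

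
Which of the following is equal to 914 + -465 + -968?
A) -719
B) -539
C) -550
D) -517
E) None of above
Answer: E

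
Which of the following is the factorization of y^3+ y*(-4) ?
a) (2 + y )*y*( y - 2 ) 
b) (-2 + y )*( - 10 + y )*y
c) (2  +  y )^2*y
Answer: a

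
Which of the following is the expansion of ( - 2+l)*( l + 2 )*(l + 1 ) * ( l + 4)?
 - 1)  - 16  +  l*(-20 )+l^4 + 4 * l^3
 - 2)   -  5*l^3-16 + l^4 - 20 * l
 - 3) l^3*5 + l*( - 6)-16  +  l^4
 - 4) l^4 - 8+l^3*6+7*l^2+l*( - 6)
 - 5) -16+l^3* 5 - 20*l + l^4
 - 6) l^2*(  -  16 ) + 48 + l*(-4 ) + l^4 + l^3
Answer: 5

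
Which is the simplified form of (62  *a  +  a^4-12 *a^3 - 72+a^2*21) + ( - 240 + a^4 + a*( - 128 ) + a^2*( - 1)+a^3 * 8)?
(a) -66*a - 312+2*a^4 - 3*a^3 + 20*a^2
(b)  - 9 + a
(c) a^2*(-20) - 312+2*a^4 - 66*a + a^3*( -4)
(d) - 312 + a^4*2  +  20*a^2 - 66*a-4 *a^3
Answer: d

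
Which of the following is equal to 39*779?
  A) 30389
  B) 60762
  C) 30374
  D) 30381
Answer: D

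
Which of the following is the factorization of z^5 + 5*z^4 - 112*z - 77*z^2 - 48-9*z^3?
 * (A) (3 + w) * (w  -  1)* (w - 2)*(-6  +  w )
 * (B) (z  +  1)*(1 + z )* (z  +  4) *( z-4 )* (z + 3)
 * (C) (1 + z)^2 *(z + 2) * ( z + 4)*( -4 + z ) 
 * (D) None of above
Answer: B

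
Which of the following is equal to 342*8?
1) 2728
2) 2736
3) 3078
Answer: 2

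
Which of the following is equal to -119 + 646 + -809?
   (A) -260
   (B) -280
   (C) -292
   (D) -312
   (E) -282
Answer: E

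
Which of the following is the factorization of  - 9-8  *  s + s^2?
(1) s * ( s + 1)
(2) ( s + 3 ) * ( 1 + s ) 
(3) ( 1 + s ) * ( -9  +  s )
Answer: 3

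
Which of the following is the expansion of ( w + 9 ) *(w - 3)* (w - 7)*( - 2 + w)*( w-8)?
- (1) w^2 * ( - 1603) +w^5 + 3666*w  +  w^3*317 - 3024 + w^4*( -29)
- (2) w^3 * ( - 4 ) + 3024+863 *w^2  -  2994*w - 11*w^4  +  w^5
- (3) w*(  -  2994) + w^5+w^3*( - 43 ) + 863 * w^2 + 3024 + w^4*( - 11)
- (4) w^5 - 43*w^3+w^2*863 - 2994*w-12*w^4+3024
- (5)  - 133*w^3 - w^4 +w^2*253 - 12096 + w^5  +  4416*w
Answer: 3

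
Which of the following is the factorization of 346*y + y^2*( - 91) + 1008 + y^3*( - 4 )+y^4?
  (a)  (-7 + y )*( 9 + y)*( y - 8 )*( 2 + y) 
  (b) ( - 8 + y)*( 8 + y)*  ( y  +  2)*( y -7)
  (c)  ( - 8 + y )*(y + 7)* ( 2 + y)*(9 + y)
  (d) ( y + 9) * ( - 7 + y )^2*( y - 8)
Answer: a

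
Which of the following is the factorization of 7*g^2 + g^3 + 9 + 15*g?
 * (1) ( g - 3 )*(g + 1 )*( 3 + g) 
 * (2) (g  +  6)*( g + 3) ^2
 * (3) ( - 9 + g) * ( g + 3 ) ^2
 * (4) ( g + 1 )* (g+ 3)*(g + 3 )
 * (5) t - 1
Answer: 4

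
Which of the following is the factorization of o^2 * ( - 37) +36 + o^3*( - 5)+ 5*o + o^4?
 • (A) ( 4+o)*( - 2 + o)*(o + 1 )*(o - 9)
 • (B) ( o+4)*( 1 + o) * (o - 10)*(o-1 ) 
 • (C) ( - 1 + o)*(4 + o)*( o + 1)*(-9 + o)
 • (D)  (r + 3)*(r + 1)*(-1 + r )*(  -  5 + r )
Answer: C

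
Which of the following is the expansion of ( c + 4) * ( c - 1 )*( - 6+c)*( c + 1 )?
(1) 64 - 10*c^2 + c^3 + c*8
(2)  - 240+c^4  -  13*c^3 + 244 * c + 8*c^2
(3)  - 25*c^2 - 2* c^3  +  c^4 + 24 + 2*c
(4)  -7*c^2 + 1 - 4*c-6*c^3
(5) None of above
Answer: 3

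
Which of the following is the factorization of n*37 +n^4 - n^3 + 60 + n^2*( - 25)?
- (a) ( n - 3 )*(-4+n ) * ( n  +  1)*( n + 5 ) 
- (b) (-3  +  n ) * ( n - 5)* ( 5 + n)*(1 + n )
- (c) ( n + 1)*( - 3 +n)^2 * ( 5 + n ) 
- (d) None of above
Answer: a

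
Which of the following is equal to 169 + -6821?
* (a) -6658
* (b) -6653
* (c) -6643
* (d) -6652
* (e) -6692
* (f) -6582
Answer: d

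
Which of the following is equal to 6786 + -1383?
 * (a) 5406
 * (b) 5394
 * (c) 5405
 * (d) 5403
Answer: d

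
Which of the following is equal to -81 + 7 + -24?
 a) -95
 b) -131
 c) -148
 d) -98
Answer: d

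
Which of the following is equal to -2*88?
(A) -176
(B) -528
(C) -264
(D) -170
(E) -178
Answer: A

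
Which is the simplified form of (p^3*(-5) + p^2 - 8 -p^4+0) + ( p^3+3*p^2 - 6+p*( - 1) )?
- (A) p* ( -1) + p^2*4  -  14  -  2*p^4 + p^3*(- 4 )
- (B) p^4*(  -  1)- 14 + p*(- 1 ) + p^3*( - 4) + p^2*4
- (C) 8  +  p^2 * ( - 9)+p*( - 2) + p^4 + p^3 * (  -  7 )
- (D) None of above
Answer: B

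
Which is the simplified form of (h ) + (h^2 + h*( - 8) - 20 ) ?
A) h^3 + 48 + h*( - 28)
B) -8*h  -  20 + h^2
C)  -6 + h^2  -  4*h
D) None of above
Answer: D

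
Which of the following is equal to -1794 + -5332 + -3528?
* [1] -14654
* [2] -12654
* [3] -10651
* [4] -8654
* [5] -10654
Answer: 5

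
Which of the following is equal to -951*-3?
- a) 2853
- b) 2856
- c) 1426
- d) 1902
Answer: a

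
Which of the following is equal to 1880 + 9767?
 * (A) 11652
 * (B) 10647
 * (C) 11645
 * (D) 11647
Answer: D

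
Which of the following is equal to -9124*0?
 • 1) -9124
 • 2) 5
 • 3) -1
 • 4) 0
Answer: 4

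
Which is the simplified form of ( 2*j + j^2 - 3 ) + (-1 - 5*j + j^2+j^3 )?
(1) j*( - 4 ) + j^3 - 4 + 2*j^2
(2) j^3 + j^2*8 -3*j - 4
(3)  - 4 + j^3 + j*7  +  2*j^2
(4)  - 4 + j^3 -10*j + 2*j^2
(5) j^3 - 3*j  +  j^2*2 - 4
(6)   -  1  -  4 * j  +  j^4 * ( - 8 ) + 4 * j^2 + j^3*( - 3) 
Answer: 5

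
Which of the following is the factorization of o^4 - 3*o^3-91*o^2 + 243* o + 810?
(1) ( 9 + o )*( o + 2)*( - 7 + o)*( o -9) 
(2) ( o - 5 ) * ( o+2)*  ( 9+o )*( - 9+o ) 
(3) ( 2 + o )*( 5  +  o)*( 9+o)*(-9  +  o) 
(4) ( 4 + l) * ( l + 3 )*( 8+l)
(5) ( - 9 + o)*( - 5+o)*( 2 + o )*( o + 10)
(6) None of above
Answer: 2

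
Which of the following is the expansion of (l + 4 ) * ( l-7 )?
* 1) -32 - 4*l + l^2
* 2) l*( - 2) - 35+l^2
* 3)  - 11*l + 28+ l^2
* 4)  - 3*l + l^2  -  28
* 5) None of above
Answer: 4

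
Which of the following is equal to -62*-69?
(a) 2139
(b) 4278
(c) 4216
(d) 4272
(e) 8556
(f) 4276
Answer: b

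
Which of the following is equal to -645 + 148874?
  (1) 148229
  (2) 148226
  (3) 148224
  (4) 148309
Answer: 1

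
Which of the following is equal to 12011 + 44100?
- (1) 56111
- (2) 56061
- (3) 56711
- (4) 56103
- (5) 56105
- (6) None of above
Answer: 1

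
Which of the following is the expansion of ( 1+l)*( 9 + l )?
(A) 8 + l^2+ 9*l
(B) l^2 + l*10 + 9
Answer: B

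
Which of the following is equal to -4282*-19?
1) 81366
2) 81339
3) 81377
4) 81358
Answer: 4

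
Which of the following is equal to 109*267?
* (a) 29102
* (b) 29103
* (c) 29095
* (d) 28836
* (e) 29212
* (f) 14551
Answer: b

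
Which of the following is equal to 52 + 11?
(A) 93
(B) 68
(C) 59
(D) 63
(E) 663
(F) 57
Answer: D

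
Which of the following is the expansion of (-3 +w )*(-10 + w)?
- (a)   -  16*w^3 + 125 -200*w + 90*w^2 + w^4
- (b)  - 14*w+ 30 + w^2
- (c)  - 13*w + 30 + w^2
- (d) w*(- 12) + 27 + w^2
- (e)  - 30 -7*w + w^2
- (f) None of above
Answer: c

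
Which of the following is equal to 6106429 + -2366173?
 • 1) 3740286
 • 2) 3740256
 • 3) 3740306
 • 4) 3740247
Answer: 2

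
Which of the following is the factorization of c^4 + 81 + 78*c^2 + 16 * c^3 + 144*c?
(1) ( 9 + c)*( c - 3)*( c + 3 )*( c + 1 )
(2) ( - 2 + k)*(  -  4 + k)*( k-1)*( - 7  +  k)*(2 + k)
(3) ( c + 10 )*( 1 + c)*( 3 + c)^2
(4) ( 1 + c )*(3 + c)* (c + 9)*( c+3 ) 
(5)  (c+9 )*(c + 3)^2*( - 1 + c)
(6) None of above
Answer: 4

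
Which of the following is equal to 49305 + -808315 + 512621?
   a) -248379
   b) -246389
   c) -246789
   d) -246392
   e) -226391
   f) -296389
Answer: b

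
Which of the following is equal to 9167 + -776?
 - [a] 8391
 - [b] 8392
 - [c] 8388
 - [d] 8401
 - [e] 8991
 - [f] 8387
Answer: a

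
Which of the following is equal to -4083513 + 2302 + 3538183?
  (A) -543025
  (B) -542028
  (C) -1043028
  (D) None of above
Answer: D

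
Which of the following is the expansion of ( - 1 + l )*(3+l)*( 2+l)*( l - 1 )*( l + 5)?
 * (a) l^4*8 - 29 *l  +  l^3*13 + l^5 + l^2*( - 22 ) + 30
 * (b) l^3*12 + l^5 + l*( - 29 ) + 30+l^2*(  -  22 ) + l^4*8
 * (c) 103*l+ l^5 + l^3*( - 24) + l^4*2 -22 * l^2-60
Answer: b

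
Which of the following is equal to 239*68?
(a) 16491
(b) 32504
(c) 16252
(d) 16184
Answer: c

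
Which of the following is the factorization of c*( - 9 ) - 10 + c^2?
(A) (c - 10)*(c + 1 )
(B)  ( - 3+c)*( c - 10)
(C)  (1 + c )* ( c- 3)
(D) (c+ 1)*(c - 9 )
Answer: A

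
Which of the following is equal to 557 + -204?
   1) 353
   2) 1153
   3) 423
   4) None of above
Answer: 1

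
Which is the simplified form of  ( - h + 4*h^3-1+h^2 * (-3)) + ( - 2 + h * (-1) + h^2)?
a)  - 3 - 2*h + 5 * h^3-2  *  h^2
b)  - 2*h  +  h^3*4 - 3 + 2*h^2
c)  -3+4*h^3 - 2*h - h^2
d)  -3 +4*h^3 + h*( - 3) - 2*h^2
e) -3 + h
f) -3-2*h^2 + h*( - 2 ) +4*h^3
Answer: f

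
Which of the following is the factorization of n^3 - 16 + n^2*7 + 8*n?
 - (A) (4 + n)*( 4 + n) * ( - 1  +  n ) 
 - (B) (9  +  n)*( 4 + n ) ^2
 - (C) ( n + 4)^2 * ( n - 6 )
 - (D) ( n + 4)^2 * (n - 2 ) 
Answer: A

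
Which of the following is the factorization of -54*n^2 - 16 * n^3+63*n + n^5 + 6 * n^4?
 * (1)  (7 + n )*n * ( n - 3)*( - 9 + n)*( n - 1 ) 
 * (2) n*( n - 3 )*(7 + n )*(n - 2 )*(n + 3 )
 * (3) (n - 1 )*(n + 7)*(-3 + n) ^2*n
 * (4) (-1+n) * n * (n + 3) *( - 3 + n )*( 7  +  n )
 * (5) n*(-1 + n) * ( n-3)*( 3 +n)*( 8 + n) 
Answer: 4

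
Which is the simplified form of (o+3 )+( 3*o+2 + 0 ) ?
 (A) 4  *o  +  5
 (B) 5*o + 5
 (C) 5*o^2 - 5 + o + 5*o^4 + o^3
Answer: A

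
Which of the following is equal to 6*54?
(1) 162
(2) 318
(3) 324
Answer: 3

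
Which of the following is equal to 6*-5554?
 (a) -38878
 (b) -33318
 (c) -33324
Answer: c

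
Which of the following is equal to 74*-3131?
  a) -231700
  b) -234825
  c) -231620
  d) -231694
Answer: d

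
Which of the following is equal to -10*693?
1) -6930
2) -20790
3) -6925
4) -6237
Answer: 1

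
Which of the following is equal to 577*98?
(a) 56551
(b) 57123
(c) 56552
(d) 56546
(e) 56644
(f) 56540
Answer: d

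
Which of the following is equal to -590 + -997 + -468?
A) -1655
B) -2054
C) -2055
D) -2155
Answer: C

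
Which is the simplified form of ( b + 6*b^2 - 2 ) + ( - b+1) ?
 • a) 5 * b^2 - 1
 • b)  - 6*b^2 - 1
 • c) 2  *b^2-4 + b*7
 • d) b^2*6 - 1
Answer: d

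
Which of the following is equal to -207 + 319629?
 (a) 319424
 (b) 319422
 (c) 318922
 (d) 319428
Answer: b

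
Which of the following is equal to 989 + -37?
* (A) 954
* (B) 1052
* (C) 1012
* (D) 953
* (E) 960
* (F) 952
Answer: F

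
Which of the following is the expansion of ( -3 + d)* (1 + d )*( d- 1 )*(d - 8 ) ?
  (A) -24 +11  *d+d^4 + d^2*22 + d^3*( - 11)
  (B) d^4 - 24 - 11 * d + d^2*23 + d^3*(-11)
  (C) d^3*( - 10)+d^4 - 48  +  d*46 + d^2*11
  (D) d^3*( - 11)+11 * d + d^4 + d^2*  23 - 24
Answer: D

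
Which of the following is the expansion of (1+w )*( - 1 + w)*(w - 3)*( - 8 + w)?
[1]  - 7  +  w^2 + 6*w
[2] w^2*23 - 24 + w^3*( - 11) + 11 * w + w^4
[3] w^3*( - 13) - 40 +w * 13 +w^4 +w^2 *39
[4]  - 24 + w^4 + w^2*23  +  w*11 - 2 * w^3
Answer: 2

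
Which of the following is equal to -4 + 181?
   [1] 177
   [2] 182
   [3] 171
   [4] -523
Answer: 1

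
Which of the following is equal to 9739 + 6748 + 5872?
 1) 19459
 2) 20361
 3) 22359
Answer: 3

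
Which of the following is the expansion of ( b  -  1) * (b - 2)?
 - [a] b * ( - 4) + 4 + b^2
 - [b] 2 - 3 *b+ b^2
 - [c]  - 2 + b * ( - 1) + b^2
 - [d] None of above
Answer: b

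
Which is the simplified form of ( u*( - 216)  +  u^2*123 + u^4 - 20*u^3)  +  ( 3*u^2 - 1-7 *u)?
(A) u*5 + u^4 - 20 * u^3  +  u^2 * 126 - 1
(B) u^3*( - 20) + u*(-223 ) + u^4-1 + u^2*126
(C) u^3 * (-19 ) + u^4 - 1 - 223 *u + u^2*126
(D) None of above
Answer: B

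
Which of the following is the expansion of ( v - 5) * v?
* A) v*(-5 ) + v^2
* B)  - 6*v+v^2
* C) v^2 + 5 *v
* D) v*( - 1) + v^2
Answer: A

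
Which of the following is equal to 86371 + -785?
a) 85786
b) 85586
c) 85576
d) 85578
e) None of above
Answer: b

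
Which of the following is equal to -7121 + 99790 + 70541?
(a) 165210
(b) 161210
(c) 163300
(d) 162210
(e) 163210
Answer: e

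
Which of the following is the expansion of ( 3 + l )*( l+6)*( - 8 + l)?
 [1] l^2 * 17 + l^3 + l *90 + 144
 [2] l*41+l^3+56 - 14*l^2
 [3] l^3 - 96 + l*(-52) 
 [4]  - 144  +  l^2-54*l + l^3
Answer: 4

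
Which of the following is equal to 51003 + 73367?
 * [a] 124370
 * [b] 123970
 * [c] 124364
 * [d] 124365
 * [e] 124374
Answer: a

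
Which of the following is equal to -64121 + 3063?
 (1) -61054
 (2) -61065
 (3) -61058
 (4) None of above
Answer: 3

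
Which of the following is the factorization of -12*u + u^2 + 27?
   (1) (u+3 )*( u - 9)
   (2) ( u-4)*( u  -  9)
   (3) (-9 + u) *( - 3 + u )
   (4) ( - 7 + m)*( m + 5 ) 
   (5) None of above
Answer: 3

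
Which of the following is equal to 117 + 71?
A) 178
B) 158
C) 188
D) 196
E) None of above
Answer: C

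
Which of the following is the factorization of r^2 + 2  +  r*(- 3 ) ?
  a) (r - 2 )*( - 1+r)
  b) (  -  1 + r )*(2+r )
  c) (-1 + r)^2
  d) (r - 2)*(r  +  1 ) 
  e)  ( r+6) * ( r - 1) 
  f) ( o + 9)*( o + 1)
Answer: a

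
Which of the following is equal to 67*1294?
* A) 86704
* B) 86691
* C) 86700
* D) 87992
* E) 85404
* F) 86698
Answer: F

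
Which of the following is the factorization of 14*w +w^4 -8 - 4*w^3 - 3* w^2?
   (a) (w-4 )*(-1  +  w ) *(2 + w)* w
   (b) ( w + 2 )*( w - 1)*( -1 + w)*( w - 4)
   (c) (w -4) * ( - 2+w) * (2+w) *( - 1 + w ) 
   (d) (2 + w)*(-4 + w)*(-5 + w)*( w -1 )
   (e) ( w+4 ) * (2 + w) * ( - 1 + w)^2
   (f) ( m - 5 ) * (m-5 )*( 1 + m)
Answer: b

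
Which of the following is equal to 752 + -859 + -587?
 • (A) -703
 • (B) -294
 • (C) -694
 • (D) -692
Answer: C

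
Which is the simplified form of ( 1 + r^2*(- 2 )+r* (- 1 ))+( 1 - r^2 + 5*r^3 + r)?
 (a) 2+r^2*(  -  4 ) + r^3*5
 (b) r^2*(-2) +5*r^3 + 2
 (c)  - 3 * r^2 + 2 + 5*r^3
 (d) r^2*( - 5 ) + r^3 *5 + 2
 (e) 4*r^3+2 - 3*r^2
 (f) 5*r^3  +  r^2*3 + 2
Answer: c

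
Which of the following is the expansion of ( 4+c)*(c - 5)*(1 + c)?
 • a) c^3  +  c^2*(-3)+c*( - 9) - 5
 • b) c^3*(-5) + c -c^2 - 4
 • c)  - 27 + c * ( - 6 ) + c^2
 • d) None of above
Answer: d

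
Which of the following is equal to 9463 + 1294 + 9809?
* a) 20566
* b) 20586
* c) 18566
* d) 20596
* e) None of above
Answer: a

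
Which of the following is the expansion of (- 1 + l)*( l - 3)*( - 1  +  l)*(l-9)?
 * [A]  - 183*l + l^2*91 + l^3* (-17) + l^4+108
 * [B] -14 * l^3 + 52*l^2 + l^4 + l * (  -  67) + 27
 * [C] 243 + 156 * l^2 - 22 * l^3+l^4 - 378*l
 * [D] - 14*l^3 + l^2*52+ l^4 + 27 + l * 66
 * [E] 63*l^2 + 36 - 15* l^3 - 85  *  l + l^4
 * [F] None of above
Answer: F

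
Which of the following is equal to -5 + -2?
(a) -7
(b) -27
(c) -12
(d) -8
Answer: a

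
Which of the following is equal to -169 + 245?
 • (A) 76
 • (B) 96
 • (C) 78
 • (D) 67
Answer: A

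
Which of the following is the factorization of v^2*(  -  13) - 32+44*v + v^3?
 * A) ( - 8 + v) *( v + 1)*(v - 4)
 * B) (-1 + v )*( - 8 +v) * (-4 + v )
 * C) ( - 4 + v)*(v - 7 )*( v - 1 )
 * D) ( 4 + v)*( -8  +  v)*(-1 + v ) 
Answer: B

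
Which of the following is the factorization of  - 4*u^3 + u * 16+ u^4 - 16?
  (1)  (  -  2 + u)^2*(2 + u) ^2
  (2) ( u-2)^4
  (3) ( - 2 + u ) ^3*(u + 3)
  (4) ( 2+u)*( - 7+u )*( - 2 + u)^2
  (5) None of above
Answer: 5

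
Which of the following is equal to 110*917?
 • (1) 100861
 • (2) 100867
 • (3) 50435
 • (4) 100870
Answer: 4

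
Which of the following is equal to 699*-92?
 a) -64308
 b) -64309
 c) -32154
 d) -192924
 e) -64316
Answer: a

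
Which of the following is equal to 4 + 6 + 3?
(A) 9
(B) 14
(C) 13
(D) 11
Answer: C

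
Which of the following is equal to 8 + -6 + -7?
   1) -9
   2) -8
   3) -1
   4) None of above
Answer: 4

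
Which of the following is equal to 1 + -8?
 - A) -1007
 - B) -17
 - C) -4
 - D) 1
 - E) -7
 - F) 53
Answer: E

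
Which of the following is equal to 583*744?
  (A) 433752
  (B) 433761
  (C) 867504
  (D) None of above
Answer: A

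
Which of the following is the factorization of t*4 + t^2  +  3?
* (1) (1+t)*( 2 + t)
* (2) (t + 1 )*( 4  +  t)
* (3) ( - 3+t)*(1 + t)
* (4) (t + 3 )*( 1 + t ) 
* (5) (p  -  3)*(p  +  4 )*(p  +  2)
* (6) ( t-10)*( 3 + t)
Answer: 4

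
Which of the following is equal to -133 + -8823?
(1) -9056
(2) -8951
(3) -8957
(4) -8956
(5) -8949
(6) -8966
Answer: 4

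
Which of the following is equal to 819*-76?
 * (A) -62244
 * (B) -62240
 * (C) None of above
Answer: A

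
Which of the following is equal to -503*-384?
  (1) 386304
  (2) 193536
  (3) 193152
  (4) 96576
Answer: 3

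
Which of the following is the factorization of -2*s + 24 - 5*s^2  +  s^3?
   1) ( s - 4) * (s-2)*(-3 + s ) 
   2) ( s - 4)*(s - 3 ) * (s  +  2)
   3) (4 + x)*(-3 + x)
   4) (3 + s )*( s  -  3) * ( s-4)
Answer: 2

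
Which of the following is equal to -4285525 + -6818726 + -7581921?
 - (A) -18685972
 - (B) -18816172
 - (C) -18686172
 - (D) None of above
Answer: C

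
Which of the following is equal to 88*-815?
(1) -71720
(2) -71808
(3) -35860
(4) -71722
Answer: 1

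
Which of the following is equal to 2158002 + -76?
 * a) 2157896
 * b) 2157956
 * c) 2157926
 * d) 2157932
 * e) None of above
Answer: c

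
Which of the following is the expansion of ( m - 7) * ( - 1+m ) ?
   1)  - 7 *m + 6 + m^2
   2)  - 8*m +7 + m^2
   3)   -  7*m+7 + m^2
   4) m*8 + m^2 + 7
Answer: 2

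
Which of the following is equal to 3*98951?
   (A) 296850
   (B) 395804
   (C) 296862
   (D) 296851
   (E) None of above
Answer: E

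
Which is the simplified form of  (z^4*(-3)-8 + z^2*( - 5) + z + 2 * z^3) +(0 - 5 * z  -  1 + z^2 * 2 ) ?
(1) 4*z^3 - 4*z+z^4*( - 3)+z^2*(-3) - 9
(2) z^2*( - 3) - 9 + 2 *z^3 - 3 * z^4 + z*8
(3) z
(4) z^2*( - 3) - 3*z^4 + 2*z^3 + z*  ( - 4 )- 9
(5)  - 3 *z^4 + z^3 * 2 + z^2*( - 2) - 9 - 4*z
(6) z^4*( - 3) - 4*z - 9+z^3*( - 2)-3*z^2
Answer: 4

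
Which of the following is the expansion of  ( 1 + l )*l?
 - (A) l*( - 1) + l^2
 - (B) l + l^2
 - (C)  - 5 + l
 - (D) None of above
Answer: B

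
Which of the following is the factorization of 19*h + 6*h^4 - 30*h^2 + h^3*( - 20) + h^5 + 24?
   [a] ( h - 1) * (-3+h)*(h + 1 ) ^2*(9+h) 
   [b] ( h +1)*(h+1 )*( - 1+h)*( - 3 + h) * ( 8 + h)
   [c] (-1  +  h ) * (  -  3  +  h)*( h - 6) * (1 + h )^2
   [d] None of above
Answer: b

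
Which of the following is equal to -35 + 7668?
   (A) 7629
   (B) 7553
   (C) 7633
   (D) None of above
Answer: C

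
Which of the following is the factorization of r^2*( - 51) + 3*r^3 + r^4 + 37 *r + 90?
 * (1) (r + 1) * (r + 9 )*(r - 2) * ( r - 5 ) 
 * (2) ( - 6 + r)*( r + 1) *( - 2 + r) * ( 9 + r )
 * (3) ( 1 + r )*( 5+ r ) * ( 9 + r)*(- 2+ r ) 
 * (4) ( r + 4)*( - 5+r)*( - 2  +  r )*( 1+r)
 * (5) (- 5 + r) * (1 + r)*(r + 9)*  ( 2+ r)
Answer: 1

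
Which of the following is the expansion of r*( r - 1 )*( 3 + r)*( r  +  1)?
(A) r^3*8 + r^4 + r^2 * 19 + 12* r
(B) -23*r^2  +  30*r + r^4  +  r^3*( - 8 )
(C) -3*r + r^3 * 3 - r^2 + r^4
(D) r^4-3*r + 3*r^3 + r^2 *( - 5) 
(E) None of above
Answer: C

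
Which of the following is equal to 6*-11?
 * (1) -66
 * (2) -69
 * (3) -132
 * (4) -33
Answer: 1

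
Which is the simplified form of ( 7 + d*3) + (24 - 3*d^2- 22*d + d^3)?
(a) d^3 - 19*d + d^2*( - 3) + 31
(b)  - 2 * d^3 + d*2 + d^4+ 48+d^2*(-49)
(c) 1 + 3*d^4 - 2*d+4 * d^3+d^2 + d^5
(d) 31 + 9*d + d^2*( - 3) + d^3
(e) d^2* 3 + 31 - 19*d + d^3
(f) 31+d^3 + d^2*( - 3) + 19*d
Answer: a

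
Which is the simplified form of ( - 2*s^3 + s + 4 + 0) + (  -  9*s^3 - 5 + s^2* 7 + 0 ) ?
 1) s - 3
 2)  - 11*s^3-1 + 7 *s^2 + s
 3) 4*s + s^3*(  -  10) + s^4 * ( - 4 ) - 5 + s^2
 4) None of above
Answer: 2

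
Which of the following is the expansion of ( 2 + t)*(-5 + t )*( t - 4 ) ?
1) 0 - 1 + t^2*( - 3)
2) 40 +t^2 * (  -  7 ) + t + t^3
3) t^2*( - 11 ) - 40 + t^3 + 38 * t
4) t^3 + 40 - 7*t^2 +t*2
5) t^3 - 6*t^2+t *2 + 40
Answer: 4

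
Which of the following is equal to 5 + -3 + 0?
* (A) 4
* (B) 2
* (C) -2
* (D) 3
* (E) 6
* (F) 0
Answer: B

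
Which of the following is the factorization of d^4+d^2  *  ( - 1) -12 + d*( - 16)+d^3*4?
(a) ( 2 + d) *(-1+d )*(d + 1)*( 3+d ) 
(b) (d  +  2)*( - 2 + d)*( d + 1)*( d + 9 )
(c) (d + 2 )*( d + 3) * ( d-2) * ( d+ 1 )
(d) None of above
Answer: c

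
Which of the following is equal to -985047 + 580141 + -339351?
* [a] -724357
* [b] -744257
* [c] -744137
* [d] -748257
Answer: b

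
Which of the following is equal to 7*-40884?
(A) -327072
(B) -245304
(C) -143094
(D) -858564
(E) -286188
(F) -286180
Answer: E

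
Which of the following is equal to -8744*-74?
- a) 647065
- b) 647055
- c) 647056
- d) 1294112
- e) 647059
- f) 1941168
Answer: c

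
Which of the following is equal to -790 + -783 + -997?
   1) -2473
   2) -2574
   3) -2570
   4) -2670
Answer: 3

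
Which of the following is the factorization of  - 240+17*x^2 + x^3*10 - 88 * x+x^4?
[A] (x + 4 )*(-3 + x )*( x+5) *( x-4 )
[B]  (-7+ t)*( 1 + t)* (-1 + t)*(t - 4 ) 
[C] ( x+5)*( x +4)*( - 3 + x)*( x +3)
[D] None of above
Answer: D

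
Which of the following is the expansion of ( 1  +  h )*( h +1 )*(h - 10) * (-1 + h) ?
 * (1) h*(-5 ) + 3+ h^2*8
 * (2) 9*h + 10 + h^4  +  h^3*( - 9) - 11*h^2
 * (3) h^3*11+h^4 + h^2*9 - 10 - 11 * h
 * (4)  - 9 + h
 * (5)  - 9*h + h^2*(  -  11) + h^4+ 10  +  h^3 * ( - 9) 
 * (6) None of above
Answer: 2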